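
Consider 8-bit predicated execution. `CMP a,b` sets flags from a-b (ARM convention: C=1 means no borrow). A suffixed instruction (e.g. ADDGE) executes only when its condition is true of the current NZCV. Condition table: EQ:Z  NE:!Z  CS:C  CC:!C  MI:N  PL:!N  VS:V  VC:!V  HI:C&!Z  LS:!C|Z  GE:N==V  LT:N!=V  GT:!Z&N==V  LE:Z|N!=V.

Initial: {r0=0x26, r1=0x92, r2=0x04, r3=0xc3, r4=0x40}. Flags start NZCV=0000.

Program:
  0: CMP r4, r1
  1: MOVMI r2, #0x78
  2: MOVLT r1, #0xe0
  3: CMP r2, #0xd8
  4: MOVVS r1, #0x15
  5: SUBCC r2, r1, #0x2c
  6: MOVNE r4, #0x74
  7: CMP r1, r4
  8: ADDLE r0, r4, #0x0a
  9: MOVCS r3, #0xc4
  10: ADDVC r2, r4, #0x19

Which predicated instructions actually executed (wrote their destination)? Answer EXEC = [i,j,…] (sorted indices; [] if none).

EXEC = [1,4,5,6,8,10]

0: ✓ CMP  NZCV=1001
1: ✓ MOVMI  r2←0x78
2: · MOVLT
3: ✓ CMP  NZCV=1001
4: ✓ MOVVS  r1←0x15
5: ✓ SUBCC  r2←0xe9
6: ✓ MOVNE  r4←0x74
7: ✓ CMP  NZCV=1000
8: ✓ ADDLE  r0←0x7e
9: · MOVCS
10: ✓ ADDVC  r2←0x8d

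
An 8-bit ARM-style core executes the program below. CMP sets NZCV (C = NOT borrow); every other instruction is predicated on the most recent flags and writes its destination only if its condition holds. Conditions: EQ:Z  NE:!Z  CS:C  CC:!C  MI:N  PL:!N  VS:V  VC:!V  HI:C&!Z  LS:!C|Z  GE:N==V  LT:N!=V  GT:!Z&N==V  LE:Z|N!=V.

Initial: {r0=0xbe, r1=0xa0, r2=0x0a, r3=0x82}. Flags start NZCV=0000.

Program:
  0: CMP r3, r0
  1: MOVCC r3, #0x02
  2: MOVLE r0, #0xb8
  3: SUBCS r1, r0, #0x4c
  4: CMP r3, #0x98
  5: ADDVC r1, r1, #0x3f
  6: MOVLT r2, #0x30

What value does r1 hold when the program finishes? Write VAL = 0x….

0: ✓ CMP  NZCV=1000
1: ✓ MOVCC  r3←0x02
2: ✓ MOVLE  r0←0xb8
3: · SUBCS
4: ✓ CMP  NZCV=0000
5: ✓ ADDVC  r1←0xdf
6: · MOVLT

VAL = 0xdf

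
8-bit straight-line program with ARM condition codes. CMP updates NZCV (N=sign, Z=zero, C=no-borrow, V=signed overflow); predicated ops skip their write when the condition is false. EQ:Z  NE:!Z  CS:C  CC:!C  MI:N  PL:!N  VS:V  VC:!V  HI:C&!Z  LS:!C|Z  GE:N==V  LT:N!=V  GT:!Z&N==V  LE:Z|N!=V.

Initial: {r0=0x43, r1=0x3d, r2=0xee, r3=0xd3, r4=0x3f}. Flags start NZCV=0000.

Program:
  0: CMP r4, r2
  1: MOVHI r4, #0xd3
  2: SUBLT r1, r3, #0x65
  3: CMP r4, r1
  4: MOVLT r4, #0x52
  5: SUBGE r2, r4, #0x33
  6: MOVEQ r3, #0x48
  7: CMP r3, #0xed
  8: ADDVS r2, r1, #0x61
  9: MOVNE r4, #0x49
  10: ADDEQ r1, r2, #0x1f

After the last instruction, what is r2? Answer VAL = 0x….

VAL = 0x0c

0: ✓ CMP  NZCV=0000
1: · MOVHI
2: · SUBLT
3: ✓ CMP  NZCV=0010
4: · MOVLT
5: ✓ SUBGE  r2←0x0c
6: · MOVEQ
7: ✓ CMP  NZCV=1000
8: · ADDVS
9: ✓ MOVNE  r4←0x49
10: · ADDEQ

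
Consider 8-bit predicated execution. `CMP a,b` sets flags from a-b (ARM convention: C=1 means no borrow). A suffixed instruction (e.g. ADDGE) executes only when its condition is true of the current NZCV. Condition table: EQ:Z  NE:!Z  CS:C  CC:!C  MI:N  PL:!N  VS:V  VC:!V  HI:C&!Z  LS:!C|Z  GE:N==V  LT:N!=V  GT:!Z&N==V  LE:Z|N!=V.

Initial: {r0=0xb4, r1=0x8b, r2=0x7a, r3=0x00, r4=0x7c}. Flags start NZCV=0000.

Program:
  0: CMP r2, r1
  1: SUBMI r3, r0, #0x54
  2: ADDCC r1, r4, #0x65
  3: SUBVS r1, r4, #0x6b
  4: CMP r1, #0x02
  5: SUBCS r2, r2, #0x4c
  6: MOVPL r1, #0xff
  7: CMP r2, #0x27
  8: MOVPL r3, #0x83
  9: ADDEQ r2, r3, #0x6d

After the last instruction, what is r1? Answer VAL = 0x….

0: ✓ CMP  NZCV=1001
1: ✓ SUBMI  r3←0x60
2: ✓ ADDCC  r1←0xe1
3: ✓ SUBVS  r1←0x11
4: ✓ CMP  NZCV=0010
5: ✓ SUBCS  r2←0x2e
6: ✓ MOVPL  r1←0xff
7: ✓ CMP  NZCV=0010
8: ✓ MOVPL  r3←0x83
9: · ADDEQ

VAL = 0xff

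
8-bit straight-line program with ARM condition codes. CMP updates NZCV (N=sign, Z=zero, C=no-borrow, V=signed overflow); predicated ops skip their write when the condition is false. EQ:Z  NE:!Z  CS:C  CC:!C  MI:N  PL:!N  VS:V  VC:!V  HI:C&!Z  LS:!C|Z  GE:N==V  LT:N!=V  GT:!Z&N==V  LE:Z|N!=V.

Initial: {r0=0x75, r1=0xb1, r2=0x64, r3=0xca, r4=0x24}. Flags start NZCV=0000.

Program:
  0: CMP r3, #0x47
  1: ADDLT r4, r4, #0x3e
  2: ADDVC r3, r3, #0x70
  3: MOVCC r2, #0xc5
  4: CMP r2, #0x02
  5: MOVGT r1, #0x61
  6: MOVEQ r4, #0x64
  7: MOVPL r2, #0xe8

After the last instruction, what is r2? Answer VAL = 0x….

[0] flags=1010 → (cmp)
[1] flags=1010 LT?T → r4=0x62
[2] flags=1010 VC?T → r3=0x3a
[3] flags=1010 CC?F → skip
[4] flags=0010 → (cmp)
[5] flags=0010 GT?T → r1=0x61
[6] flags=0010 EQ?F → skip
[7] flags=0010 PL?T → r2=0xe8

VAL = 0xe8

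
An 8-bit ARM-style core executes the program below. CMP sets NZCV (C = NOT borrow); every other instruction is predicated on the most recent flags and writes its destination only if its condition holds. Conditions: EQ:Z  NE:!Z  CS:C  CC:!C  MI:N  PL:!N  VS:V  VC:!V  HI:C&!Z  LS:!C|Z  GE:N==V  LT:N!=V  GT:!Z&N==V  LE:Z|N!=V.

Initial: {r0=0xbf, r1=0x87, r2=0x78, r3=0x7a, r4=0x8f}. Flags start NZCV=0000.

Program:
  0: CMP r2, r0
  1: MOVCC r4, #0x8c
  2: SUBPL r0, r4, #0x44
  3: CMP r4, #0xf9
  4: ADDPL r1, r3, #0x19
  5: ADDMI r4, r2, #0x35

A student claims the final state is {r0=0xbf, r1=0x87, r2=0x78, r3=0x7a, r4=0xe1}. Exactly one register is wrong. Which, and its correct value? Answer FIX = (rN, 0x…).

FIX = (r4, 0xad)

0: ✓ CMP  NZCV=1001
1: ✓ MOVCC  r4←0x8c
2: · SUBPL
3: ✓ CMP  NZCV=1000
4: · ADDPL
5: ✓ ADDMI  r4←0xad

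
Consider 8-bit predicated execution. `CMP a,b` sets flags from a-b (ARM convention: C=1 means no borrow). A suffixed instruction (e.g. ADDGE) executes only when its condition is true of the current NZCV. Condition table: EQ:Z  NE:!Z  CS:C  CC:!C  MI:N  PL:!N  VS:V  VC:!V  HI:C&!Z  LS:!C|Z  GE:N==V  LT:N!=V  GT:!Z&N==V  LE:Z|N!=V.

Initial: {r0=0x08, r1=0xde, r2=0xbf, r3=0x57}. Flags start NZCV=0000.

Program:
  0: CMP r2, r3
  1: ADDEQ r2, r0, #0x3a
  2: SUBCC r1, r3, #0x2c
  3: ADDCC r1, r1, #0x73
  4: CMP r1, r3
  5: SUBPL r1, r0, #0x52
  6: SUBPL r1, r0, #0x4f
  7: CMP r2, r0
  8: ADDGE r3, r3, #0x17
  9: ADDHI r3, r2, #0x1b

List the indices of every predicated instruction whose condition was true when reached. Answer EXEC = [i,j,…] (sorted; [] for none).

[0] flags=0011 → (cmp)
[1] flags=0011 EQ?F → skip
[2] flags=0011 CC?F → skip
[3] flags=0011 CC?F → skip
[4] flags=1010 → (cmp)
[5] flags=1010 PL?F → skip
[6] flags=1010 PL?F → skip
[7] flags=1010 → (cmp)
[8] flags=1010 GE?F → skip
[9] flags=1010 HI?T → r3=0xda

EXEC = [9]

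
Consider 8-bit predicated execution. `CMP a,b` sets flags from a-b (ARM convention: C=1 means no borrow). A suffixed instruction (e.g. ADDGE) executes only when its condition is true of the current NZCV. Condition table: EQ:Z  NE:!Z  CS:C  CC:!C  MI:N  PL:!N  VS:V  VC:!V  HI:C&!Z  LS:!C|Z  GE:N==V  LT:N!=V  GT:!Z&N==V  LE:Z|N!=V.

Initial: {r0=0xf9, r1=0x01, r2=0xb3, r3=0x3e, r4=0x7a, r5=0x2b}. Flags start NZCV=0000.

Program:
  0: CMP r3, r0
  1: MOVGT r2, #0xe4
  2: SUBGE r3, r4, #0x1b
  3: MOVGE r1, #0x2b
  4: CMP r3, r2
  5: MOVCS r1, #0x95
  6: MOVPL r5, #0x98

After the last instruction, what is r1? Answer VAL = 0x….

VAL = 0x2b

0: ✓ CMP  NZCV=0000
1: ✓ MOVGT  r2←0xe4
2: ✓ SUBGE  r3←0x5f
3: ✓ MOVGE  r1←0x2b
4: ✓ CMP  NZCV=0000
5: · MOVCS
6: ✓ MOVPL  r5←0x98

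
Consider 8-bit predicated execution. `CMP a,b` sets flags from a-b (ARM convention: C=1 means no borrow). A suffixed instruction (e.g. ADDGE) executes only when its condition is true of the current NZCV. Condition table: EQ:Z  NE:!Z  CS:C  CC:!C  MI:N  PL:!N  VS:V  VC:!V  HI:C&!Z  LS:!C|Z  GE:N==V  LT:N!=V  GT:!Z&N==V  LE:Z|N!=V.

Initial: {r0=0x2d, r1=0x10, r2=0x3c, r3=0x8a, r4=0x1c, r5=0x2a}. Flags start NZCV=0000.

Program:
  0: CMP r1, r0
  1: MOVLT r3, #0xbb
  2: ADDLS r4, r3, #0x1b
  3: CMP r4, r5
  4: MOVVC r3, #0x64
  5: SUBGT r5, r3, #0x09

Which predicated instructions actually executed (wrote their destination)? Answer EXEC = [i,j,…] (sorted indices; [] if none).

EXEC = [1,2,4]

[0] flags=1000 → (cmp)
[1] flags=1000 LT?T → r3=0xbb
[2] flags=1000 LS?T → r4=0xd6
[3] flags=1010 → (cmp)
[4] flags=1010 VC?T → r3=0x64
[5] flags=1010 GT?F → skip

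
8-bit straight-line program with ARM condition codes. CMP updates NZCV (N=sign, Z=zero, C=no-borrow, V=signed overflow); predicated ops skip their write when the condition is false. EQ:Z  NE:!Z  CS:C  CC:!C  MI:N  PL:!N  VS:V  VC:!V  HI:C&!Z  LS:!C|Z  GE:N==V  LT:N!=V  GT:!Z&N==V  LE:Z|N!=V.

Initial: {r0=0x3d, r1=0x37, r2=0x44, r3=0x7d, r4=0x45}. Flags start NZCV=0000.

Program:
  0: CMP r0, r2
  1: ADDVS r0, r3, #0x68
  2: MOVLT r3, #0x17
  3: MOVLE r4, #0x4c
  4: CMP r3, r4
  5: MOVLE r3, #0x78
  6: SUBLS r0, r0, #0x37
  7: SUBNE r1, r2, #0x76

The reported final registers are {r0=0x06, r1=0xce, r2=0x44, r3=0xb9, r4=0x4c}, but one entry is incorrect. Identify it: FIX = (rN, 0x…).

0: ✓ CMP  NZCV=1000
1: · ADDVS
2: ✓ MOVLT  r3←0x17
3: ✓ MOVLE  r4←0x4c
4: ✓ CMP  NZCV=1000
5: ✓ MOVLE  r3←0x78
6: ✓ SUBLS  r0←0x06
7: ✓ SUBNE  r1←0xce

FIX = (r3, 0x78)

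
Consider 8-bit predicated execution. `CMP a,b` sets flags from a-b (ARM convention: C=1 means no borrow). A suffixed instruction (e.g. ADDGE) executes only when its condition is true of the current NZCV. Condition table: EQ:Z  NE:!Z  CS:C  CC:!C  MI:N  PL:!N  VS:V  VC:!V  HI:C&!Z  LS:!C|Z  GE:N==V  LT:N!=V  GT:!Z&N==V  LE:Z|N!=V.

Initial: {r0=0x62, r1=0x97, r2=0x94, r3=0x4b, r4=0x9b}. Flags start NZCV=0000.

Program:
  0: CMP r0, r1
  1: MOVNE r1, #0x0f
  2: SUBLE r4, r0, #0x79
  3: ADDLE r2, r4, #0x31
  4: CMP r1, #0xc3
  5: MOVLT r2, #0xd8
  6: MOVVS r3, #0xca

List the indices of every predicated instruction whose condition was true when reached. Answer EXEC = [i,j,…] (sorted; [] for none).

0: ✓ CMP  NZCV=1001
1: ✓ MOVNE  r1←0x0f
2: · SUBLE
3: · ADDLE
4: ✓ CMP  NZCV=0000
5: · MOVLT
6: · MOVVS

EXEC = [1]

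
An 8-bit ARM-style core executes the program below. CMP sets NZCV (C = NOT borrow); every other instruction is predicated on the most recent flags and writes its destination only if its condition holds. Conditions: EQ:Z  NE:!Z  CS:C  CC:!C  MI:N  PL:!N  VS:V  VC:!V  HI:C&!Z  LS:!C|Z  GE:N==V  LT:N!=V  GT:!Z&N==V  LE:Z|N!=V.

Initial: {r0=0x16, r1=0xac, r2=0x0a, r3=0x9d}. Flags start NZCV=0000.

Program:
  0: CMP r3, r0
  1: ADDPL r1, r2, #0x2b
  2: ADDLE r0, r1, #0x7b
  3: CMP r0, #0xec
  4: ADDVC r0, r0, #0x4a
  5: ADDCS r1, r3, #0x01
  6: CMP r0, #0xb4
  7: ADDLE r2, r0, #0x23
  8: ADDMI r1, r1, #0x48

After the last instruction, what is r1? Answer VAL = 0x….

VAL = 0xf4

0: ✓ CMP  NZCV=1010
1: · ADDPL
2: ✓ ADDLE  r0←0x27
3: ✓ CMP  NZCV=0000
4: ✓ ADDVC  r0←0x71
5: · ADDCS
6: ✓ CMP  NZCV=1001
7: · ADDLE
8: ✓ ADDMI  r1←0xf4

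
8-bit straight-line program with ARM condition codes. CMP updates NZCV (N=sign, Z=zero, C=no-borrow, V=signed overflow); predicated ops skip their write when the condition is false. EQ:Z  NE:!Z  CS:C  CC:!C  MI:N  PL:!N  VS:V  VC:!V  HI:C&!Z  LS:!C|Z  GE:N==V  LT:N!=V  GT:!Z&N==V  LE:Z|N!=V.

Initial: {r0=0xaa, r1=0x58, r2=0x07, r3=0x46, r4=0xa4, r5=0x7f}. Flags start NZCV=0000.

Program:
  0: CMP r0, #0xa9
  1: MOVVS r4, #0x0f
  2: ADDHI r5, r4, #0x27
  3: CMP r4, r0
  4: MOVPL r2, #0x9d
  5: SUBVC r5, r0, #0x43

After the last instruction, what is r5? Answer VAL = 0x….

0: ✓ CMP  NZCV=0010
1: · MOVVS
2: ✓ ADDHI  r5←0xcb
3: ✓ CMP  NZCV=1000
4: · MOVPL
5: ✓ SUBVC  r5←0x67

VAL = 0x67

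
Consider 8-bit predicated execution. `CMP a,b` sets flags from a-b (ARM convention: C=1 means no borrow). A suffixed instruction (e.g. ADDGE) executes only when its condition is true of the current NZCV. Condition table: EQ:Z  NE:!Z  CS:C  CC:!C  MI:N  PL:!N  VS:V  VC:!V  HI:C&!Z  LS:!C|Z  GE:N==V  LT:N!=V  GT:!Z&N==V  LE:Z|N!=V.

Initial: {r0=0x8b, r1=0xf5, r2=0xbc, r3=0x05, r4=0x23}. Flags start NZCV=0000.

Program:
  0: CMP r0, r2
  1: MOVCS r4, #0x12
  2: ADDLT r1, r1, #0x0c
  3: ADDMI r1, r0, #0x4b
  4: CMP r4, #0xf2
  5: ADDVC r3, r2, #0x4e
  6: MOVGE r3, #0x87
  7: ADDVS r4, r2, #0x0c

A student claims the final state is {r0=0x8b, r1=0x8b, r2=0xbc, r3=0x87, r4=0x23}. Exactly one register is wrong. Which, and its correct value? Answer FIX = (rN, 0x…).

[0] flags=1000 → (cmp)
[1] flags=1000 CS?F → skip
[2] flags=1000 LT?T → r1=0x01
[3] flags=1000 MI?T → r1=0xd6
[4] flags=0000 → (cmp)
[5] flags=0000 VC?T → r3=0x0a
[6] flags=0000 GE?T → r3=0x87
[7] flags=0000 VS?F → skip

FIX = (r1, 0xd6)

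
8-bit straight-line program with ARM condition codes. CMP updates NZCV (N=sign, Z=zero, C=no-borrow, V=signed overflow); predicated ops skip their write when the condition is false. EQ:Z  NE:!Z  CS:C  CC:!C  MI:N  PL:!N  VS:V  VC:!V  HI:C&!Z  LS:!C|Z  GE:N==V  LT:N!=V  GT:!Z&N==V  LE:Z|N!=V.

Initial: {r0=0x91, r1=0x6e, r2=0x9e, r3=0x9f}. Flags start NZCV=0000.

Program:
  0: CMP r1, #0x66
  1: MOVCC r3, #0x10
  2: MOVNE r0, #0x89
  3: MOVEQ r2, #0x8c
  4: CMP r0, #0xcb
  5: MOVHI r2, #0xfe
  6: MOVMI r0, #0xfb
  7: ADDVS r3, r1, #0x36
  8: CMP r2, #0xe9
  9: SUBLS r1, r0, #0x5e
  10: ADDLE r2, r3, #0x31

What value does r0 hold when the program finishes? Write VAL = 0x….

0: ✓ CMP  NZCV=0010
1: · MOVCC
2: ✓ MOVNE  r0←0x89
3: · MOVEQ
4: ✓ CMP  NZCV=1000
5: · MOVHI
6: ✓ MOVMI  r0←0xfb
7: · ADDVS
8: ✓ CMP  NZCV=1000
9: ✓ SUBLS  r1←0x9d
10: ✓ ADDLE  r2←0xd0

VAL = 0xfb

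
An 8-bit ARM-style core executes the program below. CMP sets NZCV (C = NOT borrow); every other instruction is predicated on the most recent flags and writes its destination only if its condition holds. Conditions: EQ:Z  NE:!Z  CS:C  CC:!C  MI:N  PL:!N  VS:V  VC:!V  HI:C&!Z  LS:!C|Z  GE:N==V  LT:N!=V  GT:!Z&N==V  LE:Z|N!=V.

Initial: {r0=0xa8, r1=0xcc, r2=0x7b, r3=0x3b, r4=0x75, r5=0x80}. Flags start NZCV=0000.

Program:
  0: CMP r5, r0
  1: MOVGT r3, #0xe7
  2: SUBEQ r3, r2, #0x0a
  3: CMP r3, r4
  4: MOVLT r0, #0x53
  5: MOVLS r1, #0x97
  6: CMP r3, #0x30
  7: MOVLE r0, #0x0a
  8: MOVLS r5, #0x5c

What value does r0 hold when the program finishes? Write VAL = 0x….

VAL = 0x53

[0] flags=1000 → (cmp)
[1] flags=1000 GT?F → skip
[2] flags=1000 EQ?F → skip
[3] flags=1000 → (cmp)
[4] flags=1000 LT?T → r0=0x53
[5] flags=1000 LS?T → r1=0x97
[6] flags=0010 → (cmp)
[7] flags=0010 LE?F → skip
[8] flags=0010 LS?F → skip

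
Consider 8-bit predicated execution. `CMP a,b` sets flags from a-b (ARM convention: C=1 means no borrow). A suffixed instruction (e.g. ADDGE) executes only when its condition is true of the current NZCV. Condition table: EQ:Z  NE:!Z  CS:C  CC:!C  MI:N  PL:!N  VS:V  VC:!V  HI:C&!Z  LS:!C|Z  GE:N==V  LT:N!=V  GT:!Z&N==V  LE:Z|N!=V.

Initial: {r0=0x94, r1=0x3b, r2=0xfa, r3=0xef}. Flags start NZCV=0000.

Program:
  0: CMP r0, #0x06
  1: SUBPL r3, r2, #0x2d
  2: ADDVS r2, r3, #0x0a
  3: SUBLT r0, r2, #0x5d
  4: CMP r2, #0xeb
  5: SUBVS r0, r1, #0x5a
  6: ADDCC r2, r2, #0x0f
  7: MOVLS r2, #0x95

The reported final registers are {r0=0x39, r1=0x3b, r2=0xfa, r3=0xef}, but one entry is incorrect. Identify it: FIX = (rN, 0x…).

[0] flags=1010 → (cmp)
[1] flags=1010 PL?F → skip
[2] flags=1010 VS?F → skip
[3] flags=1010 LT?T → r0=0x9d
[4] flags=0010 → (cmp)
[5] flags=0010 VS?F → skip
[6] flags=0010 CC?F → skip
[7] flags=0010 LS?F → skip

FIX = (r0, 0x9d)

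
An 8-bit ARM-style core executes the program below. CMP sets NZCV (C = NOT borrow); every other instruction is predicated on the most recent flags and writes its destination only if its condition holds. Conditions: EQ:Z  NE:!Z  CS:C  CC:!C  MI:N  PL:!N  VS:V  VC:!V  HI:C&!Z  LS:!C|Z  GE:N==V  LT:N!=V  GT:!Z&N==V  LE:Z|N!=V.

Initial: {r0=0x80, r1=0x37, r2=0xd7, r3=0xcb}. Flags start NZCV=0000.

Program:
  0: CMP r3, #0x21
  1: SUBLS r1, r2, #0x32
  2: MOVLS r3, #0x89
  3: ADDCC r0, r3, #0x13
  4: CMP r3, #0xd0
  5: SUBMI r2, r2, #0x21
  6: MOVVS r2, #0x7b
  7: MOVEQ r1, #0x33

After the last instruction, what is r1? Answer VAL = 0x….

[0] flags=1010 → (cmp)
[1] flags=1010 LS?F → skip
[2] flags=1010 LS?F → skip
[3] flags=1010 CC?F → skip
[4] flags=1000 → (cmp)
[5] flags=1000 MI?T → r2=0xb6
[6] flags=1000 VS?F → skip
[7] flags=1000 EQ?F → skip

VAL = 0x37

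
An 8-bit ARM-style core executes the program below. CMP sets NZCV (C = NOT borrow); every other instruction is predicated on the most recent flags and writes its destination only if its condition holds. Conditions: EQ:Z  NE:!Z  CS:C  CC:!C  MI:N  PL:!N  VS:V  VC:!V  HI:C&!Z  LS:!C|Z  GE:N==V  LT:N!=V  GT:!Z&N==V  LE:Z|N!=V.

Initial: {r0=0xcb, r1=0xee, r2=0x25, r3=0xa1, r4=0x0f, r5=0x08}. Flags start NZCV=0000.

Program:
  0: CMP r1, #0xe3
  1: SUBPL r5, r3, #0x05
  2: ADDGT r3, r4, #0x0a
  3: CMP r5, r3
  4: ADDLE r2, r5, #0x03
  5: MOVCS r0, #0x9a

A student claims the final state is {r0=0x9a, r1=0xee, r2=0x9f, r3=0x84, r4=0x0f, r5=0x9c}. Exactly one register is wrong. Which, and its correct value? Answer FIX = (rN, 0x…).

FIX = (r3, 0x19)

[0] flags=0010 → (cmp)
[1] flags=0010 PL?T → r5=0x9c
[2] flags=0010 GT?T → r3=0x19
[3] flags=1010 → (cmp)
[4] flags=1010 LE?T → r2=0x9f
[5] flags=1010 CS?T → r0=0x9a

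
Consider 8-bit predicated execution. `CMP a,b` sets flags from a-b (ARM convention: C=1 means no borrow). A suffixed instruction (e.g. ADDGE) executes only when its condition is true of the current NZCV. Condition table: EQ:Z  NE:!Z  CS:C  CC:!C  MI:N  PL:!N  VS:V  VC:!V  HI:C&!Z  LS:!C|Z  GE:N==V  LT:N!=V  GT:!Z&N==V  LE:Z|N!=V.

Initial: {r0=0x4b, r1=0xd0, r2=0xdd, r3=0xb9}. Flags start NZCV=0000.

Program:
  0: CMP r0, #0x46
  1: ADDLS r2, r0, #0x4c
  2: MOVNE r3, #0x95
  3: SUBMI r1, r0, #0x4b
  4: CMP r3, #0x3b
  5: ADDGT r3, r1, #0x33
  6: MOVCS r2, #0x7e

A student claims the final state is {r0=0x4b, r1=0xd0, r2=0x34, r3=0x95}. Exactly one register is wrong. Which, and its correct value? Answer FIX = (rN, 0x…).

FIX = (r2, 0x7e)

0: ✓ CMP  NZCV=0010
1: · ADDLS
2: ✓ MOVNE  r3←0x95
3: · SUBMI
4: ✓ CMP  NZCV=0011
5: · ADDGT
6: ✓ MOVCS  r2←0x7e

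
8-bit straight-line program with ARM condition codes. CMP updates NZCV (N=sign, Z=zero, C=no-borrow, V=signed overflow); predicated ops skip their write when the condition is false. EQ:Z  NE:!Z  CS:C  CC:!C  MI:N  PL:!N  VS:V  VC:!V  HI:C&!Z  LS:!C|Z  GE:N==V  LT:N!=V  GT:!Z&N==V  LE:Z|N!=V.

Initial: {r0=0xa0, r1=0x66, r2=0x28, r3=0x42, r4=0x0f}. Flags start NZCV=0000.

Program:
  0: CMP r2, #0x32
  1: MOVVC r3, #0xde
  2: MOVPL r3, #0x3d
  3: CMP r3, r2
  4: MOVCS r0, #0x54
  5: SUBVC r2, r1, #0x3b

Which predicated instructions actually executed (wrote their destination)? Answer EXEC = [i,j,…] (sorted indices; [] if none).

EXEC = [1,4,5]

[0] flags=1000 → (cmp)
[1] flags=1000 VC?T → r3=0xde
[2] flags=1000 PL?F → skip
[3] flags=1010 → (cmp)
[4] flags=1010 CS?T → r0=0x54
[5] flags=1010 VC?T → r2=0x2b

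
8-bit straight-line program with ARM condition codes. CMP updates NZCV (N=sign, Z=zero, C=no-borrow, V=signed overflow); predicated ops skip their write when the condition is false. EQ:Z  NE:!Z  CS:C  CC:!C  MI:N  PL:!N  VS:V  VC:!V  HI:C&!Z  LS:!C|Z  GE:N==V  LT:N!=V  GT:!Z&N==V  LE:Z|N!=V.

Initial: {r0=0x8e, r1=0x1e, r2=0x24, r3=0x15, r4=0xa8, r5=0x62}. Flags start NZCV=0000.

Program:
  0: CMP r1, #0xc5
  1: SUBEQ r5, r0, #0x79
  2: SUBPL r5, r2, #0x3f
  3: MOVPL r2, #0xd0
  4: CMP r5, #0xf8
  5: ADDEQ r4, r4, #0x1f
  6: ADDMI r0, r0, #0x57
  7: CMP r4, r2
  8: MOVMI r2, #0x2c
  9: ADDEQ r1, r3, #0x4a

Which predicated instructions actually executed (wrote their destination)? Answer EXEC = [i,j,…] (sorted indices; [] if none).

[0] flags=0000 → (cmp)
[1] flags=0000 EQ?F → skip
[2] flags=0000 PL?T → r5=0xe5
[3] flags=0000 PL?T → r2=0xd0
[4] flags=1000 → (cmp)
[5] flags=1000 EQ?F → skip
[6] flags=1000 MI?T → r0=0xe5
[7] flags=1000 → (cmp)
[8] flags=1000 MI?T → r2=0x2c
[9] flags=1000 EQ?F → skip

EXEC = [2,3,6,8]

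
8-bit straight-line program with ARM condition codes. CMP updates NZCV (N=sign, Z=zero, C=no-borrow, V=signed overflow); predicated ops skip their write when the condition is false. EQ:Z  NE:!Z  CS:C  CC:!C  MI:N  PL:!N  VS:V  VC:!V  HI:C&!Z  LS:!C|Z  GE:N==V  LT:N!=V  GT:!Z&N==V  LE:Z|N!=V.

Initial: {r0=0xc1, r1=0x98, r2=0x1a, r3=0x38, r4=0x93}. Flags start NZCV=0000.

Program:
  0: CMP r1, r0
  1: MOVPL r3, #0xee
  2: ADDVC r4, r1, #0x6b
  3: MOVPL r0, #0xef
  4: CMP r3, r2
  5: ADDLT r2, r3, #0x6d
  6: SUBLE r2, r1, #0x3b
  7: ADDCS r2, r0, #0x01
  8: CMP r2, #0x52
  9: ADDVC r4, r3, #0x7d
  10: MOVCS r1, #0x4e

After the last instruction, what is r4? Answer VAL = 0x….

VAL = 0x03

0: ✓ CMP  NZCV=1000
1: · MOVPL
2: ✓ ADDVC  r4←0x03
3: · MOVPL
4: ✓ CMP  NZCV=0010
5: · ADDLT
6: · SUBLE
7: ✓ ADDCS  r2←0xc2
8: ✓ CMP  NZCV=0011
9: · ADDVC
10: ✓ MOVCS  r1←0x4e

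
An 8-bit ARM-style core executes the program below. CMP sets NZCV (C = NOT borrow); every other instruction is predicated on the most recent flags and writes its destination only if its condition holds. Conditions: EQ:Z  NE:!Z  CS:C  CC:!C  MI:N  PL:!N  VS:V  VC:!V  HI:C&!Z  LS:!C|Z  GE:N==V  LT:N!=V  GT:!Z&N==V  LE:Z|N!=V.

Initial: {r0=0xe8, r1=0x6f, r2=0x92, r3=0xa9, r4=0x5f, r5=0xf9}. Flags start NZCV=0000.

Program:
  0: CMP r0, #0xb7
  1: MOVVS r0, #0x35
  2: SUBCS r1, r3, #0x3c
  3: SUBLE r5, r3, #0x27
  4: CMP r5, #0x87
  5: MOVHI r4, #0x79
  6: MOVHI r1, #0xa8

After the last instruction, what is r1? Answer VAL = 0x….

[0] flags=0010 → (cmp)
[1] flags=0010 VS?F → skip
[2] flags=0010 CS?T → r1=0x6d
[3] flags=0010 LE?F → skip
[4] flags=0010 → (cmp)
[5] flags=0010 HI?T → r4=0x79
[6] flags=0010 HI?T → r1=0xa8

VAL = 0xa8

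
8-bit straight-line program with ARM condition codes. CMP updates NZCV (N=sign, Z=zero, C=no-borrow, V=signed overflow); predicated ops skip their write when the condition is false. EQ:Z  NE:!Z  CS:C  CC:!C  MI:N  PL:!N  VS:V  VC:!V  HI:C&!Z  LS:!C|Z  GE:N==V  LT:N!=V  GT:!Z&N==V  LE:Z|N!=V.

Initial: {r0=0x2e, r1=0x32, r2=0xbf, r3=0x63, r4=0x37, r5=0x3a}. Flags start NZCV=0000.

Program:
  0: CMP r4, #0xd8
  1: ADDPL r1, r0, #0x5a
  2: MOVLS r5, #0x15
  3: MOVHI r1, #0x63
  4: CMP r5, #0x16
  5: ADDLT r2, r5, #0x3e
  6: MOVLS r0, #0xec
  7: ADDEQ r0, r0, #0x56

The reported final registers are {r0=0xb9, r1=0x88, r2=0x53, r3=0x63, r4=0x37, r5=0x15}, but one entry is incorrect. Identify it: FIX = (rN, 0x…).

FIX = (r0, 0xec)

0: ✓ CMP  NZCV=0000
1: ✓ ADDPL  r1←0x88
2: ✓ MOVLS  r5←0x15
3: · MOVHI
4: ✓ CMP  NZCV=1000
5: ✓ ADDLT  r2←0x53
6: ✓ MOVLS  r0←0xec
7: · ADDEQ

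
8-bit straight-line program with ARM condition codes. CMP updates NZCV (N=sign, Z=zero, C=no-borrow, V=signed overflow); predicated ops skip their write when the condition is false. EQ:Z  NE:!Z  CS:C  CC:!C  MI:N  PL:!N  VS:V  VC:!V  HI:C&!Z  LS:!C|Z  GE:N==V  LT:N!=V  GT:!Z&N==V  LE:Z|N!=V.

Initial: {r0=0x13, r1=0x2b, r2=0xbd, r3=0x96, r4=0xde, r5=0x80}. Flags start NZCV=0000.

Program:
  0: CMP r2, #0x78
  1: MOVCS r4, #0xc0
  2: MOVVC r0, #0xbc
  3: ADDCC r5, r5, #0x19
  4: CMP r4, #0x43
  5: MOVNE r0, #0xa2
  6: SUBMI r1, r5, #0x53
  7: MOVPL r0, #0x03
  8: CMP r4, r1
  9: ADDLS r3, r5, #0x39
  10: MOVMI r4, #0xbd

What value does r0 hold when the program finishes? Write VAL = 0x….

0: ✓ CMP  NZCV=0011
1: ✓ MOVCS  r4←0xc0
2: · MOVVC
3: · ADDCC
4: ✓ CMP  NZCV=0011
5: ✓ MOVNE  r0←0xa2
6: · SUBMI
7: ✓ MOVPL  r0←0x03
8: ✓ CMP  NZCV=1010
9: · ADDLS
10: ✓ MOVMI  r4←0xbd

VAL = 0x03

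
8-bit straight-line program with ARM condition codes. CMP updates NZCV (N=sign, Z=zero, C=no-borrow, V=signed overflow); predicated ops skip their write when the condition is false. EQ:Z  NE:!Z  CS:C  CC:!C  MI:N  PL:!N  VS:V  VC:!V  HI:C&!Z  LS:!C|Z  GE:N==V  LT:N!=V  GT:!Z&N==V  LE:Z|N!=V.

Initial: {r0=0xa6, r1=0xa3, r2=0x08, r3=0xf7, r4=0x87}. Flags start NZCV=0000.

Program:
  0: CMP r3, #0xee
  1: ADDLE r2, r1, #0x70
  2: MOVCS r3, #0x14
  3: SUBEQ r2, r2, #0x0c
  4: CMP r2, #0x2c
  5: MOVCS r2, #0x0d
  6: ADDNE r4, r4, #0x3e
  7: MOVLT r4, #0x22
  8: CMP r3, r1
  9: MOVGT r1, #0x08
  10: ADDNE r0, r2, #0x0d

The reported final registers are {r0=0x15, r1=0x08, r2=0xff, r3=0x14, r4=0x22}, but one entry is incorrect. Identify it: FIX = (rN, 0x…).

FIX = (r2, 0x08)

[0] flags=0010 → (cmp)
[1] flags=0010 LE?F → skip
[2] flags=0010 CS?T → r3=0x14
[3] flags=0010 EQ?F → skip
[4] flags=1000 → (cmp)
[5] flags=1000 CS?F → skip
[6] flags=1000 NE?T → r4=0xc5
[7] flags=1000 LT?T → r4=0x22
[8] flags=0000 → (cmp)
[9] flags=0000 GT?T → r1=0x08
[10] flags=0000 NE?T → r0=0x15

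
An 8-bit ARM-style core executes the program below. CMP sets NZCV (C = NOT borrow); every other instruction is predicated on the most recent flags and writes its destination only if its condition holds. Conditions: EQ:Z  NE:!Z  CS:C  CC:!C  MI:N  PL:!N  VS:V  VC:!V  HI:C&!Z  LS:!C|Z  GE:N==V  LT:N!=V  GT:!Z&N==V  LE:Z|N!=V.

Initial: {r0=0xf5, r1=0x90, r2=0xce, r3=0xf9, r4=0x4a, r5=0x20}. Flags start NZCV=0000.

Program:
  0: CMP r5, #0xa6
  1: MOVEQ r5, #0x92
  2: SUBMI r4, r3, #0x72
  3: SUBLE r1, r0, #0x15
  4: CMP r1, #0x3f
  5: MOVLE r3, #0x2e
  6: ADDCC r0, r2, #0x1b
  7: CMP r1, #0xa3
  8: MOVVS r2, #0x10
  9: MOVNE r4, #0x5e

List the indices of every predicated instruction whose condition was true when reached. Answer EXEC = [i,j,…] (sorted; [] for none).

EXEC = [5,9]

[0] flags=0000 → (cmp)
[1] flags=0000 EQ?F → skip
[2] flags=0000 MI?F → skip
[3] flags=0000 LE?F → skip
[4] flags=0011 → (cmp)
[5] flags=0011 LE?T → r3=0x2e
[6] flags=0011 CC?F → skip
[7] flags=1000 → (cmp)
[8] flags=1000 VS?F → skip
[9] flags=1000 NE?T → r4=0x5e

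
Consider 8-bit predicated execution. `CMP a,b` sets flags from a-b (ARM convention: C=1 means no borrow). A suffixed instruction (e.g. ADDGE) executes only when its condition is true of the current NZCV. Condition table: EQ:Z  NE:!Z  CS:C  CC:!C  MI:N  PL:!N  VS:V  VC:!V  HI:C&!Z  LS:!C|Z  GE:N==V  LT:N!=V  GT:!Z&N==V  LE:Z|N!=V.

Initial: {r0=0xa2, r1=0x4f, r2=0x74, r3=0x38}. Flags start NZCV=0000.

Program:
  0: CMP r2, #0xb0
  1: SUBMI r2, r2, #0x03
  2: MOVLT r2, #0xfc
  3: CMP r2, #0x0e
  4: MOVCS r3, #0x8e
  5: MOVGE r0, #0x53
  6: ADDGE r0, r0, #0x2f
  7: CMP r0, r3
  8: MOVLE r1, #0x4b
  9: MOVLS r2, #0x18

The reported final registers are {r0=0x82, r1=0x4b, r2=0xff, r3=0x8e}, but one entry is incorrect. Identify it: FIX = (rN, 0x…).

FIX = (r2, 0x18)

0: ✓ CMP  NZCV=1001
1: ✓ SUBMI  r2←0x71
2: · MOVLT
3: ✓ CMP  NZCV=0010
4: ✓ MOVCS  r3←0x8e
5: ✓ MOVGE  r0←0x53
6: ✓ ADDGE  r0←0x82
7: ✓ CMP  NZCV=1000
8: ✓ MOVLE  r1←0x4b
9: ✓ MOVLS  r2←0x18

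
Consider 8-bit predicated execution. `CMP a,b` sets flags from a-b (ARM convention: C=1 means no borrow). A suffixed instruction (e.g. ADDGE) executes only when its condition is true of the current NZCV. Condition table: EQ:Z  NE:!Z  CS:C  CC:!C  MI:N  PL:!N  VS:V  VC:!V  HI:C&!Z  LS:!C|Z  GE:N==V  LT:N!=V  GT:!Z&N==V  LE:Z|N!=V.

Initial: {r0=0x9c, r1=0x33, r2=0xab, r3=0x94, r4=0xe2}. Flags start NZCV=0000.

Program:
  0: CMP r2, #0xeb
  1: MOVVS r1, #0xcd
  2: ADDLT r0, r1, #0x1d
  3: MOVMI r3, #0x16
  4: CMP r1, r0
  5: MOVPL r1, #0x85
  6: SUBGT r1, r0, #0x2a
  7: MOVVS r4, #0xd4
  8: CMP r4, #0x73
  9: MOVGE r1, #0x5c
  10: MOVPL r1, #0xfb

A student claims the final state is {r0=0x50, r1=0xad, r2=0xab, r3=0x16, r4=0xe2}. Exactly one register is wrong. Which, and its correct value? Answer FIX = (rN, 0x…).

FIX = (r1, 0xfb)

[0] flags=1000 → (cmp)
[1] flags=1000 VS?F → skip
[2] flags=1000 LT?T → r0=0x50
[3] flags=1000 MI?T → r3=0x16
[4] flags=1000 → (cmp)
[5] flags=1000 PL?F → skip
[6] flags=1000 GT?F → skip
[7] flags=1000 VS?F → skip
[8] flags=0011 → (cmp)
[9] flags=0011 GE?F → skip
[10] flags=0011 PL?T → r1=0xfb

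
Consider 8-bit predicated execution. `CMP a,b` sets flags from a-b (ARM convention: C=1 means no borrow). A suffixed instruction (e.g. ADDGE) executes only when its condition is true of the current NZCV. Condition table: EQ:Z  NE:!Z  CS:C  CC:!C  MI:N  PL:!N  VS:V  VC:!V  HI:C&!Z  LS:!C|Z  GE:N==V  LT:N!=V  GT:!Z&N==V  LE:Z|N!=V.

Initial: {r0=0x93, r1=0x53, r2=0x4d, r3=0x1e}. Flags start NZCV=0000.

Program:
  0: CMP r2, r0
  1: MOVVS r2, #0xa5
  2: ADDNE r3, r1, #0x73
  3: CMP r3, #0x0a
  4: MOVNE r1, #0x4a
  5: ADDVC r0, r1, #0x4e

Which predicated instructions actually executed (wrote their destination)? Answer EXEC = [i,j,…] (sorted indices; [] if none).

0: ✓ CMP  NZCV=1001
1: ✓ MOVVS  r2←0xa5
2: ✓ ADDNE  r3←0xc6
3: ✓ CMP  NZCV=1010
4: ✓ MOVNE  r1←0x4a
5: ✓ ADDVC  r0←0x98

EXEC = [1,2,4,5]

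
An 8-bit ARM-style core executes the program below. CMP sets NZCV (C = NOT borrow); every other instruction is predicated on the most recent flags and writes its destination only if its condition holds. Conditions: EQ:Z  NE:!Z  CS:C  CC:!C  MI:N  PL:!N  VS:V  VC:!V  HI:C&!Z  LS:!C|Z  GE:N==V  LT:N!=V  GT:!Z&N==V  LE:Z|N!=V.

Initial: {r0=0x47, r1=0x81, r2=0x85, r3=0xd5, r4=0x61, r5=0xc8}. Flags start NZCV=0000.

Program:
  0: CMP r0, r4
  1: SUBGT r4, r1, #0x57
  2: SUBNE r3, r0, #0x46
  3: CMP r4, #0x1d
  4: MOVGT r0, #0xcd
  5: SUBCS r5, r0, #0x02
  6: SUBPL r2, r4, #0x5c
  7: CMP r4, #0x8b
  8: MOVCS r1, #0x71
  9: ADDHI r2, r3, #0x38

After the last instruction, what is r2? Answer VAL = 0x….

[0] flags=1000 → (cmp)
[1] flags=1000 GT?F → skip
[2] flags=1000 NE?T → r3=0x01
[3] flags=0010 → (cmp)
[4] flags=0010 GT?T → r0=0xcd
[5] flags=0010 CS?T → r5=0xcb
[6] flags=0010 PL?T → r2=0x05
[7] flags=1001 → (cmp)
[8] flags=1001 CS?F → skip
[9] flags=1001 HI?F → skip

VAL = 0x05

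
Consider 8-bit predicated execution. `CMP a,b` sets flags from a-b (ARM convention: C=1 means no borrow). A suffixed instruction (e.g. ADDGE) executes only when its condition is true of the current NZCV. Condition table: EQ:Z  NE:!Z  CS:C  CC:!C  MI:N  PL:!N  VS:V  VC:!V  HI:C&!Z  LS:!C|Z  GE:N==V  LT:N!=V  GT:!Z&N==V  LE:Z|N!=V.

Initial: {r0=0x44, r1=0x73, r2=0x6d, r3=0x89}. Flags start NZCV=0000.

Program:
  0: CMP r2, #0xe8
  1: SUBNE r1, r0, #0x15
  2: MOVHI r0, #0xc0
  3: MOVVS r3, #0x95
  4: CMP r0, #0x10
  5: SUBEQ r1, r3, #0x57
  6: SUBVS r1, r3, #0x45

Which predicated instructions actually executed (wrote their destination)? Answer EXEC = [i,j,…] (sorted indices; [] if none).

EXEC = [1,3]

[0] flags=1001 → (cmp)
[1] flags=1001 NE?T → r1=0x2f
[2] flags=1001 HI?F → skip
[3] flags=1001 VS?T → r3=0x95
[4] flags=0010 → (cmp)
[5] flags=0010 EQ?F → skip
[6] flags=0010 VS?F → skip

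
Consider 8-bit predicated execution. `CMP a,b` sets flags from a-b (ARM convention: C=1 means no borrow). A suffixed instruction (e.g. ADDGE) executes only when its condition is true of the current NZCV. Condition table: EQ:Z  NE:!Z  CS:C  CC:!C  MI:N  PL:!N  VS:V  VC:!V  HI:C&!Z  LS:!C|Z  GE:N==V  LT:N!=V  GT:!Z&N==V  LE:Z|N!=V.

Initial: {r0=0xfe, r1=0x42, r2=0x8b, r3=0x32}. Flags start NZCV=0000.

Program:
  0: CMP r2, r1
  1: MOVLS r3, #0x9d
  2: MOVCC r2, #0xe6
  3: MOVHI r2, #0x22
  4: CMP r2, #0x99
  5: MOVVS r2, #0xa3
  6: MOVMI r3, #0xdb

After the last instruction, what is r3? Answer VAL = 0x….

VAL = 0xdb

0: ✓ CMP  NZCV=0011
1: · MOVLS
2: · MOVCC
3: ✓ MOVHI  r2←0x22
4: ✓ CMP  NZCV=1001
5: ✓ MOVVS  r2←0xa3
6: ✓ MOVMI  r3←0xdb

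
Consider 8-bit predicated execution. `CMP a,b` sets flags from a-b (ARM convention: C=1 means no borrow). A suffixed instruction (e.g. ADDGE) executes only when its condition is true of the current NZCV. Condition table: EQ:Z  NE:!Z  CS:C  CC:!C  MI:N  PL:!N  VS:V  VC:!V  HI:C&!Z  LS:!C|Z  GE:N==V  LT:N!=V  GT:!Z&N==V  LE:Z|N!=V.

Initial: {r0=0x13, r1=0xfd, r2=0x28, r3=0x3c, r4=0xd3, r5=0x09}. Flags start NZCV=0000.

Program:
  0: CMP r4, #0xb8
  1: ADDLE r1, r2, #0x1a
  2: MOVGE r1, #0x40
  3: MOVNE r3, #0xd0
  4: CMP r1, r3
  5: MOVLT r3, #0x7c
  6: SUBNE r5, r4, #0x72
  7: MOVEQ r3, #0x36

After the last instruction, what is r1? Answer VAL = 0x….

VAL = 0x40

0: ✓ CMP  NZCV=0010
1: · ADDLE
2: ✓ MOVGE  r1←0x40
3: ✓ MOVNE  r3←0xd0
4: ✓ CMP  NZCV=0000
5: · MOVLT
6: ✓ SUBNE  r5←0x61
7: · MOVEQ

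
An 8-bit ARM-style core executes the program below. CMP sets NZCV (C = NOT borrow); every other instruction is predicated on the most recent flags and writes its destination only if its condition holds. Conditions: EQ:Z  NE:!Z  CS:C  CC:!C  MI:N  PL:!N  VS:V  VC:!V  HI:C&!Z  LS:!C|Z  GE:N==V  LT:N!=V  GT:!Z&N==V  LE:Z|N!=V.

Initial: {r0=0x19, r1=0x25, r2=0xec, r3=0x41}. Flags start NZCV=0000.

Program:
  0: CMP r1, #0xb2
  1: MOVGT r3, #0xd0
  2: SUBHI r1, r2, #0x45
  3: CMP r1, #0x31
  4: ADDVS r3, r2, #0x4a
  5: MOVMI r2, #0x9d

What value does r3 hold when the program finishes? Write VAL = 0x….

[0] flags=0000 → (cmp)
[1] flags=0000 GT?T → r3=0xd0
[2] flags=0000 HI?F → skip
[3] flags=1000 → (cmp)
[4] flags=1000 VS?F → skip
[5] flags=1000 MI?T → r2=0x9d

VAL = 0xd0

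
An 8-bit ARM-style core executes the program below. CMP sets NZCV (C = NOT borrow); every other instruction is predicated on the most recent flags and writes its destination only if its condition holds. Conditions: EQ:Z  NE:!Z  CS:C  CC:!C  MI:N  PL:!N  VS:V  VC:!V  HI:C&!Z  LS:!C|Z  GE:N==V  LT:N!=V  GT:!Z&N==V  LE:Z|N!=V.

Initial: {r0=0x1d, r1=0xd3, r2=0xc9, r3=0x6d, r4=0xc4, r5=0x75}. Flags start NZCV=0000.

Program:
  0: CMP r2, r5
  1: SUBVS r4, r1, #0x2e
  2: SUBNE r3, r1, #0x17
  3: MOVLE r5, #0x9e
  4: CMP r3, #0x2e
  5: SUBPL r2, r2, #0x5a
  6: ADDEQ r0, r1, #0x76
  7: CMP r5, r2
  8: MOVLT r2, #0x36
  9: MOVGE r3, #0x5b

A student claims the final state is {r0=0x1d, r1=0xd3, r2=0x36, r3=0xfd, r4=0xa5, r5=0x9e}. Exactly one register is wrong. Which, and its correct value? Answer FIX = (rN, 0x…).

FIX = (r3, 0xbc)

0: ✓ CMP  NZCV=0011
1: ✓ SUBVS  r4←0xa5
2: ✓ SUBNE  r3←0xbc
3: ✓ MOVLE  r5←0x9e
4: ✓ CMP  NZCV=1010
5: · SUBPL
6: · ADDEQ
7: ✓ CMP  NZCV=1000
8: ✓ MOVLT  r2←0x36
9: · MOVGE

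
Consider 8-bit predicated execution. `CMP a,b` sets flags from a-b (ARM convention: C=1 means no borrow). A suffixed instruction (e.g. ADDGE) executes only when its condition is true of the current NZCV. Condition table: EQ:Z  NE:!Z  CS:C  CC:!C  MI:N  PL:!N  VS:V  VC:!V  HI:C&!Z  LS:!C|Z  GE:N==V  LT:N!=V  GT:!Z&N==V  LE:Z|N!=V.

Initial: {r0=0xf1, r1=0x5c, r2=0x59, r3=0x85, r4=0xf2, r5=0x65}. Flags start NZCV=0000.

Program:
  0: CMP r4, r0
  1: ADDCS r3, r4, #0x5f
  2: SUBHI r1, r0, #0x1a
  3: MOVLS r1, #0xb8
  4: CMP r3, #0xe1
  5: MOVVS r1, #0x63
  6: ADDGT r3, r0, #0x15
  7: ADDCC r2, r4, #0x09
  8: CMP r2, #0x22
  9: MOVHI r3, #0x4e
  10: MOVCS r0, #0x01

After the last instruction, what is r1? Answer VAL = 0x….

[0] flags=0010 → (cmp)
[1] flags=0010 CS?T → r3=0x51
[2] flags=0010 HI?T → r1=0xd7
[3] flags=0010 LS?F → skip
[4] flags=0000 → (cmp)
[5] flags=0000 VS?F → skip
[6] flags=0000 GT?T → r3=0x06
[7] flags=0000 CC?T → r2=0xfb
[8] flags=1010 → (cmp)
[9] flags=1010 HI?T → r3=0x4e
[10] flags=1010 CS?T → r0=0x01

VAL = 0xd7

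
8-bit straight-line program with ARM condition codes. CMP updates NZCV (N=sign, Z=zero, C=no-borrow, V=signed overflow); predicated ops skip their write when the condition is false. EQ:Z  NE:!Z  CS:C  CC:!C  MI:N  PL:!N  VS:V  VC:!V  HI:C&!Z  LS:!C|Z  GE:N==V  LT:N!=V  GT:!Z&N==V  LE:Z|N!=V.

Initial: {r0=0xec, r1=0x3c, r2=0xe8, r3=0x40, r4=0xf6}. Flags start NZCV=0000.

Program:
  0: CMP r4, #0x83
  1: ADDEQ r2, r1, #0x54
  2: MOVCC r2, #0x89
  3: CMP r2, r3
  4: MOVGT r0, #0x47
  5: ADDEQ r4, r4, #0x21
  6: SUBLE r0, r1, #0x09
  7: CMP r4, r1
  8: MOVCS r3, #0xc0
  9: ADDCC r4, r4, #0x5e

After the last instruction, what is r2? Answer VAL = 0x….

VAL = 0xe8

[0] flags=0010 → (cmp)
[1] flags=0010 EQ?F → skip
[2] flags=0010 CC?F → skip
[3] flags=1010 → (cmp)
[4] flags=1010 GT?F → skip
[5] flags=1010 EQ?F → skip
[6] flags=1010 LE?T → r0=0x33
[7] flags=1010 → (cmp)
[8] flags=1010 CS?T → r3=0xc0
[9] flags=1010 CC?F → skip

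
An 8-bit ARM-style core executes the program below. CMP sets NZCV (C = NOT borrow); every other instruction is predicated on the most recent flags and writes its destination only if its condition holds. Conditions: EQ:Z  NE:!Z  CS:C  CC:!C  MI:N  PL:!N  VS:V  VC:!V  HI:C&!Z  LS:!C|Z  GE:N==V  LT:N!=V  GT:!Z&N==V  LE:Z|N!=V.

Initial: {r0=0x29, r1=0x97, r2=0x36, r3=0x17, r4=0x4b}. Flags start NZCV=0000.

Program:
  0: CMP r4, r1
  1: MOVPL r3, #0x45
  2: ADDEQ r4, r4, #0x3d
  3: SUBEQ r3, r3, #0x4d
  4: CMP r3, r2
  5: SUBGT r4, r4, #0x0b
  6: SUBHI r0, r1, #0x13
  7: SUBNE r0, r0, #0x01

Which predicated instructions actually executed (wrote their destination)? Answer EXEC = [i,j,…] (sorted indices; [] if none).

EXEC = [7]

[0] flags=1001 → (cmp)
[1] flags=1001 PL?F → skip
[2] flags=1001 EQ?F → skip
[3] flags=1001 EQ?F → skip
[4] flags=1000 → (cmp)
[5] flags=1000 GT?F → skip
[6] flags=1000 HI?F → skip
[7] flags=1000 NE?T → r0=0x28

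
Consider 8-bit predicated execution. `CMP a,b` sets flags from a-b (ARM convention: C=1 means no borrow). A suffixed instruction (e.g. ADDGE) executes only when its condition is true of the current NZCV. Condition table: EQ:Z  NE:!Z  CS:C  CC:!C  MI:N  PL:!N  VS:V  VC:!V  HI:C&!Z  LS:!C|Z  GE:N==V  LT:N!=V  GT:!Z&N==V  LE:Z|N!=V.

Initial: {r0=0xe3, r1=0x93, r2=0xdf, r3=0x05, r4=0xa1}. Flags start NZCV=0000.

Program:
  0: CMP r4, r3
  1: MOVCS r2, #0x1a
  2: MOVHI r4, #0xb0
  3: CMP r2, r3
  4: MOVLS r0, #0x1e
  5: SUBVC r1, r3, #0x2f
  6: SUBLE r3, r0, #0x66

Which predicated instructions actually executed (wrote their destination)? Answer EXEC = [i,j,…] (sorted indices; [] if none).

[0] flags=1010 → (cmp)
[1] flags=1010 CS?T → r2=0x1a
[2] flags=1010 HI?T → r4=0xb0
[3] flags=0010 → (cmp)
[4] flags=0010 LS?F → skip
[5] flags=0010 VC?T → r1=0xd6
[6] flags=0010 LE?F → skip

EXEC = [1,2,5]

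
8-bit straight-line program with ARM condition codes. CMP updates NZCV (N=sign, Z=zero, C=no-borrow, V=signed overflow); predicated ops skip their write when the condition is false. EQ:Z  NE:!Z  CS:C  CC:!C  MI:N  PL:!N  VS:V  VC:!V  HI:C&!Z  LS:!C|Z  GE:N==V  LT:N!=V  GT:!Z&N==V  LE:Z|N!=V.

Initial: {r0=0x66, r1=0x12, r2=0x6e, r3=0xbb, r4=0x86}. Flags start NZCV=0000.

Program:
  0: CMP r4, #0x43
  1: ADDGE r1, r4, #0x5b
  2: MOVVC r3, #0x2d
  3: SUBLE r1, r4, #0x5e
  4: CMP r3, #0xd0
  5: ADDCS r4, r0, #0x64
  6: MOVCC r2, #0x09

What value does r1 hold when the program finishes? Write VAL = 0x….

VAL = 0x28

[0] flags=0011 → (cmp)
[1] flags=0011 GE?F → skip
[2] flags=0011 VC?F → skip
[3] flags=0011 LE?T → r1=0x28
[4] flags=1000 → (cmp)
[5] flags=1000 CS?F → skip
[6] flags=1000 CC?T → r2=0x09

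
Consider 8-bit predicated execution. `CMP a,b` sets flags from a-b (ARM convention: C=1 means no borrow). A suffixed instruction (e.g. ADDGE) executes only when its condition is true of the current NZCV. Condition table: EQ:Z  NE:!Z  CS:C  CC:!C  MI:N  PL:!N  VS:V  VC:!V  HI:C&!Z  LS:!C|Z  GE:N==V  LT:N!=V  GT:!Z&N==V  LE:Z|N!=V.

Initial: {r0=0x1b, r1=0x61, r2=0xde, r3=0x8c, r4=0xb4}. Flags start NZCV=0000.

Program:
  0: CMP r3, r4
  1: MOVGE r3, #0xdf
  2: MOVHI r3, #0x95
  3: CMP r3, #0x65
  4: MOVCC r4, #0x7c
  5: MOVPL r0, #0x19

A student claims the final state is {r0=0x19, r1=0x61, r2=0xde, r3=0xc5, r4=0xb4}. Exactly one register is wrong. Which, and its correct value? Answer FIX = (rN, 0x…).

0: ✓ CMP  NZCV=1000
1: · MOVGE
2: · MOVHI
3: ✓ CMP  NZCV=0011
4: · MOVCC
5: ✓ MOVPL  r0←0x19

FIX = (r3, 0x8c)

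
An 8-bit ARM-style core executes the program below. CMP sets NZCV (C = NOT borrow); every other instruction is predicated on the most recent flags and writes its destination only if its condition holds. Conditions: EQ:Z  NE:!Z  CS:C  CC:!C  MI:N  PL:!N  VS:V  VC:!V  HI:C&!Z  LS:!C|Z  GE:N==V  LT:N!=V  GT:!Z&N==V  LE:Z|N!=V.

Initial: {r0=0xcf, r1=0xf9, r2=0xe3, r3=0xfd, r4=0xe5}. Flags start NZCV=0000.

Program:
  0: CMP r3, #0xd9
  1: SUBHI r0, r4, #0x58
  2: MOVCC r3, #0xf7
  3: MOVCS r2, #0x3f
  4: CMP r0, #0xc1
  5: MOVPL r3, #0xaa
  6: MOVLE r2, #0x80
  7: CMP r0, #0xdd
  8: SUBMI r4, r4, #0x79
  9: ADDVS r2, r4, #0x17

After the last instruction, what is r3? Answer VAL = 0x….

0: ✓ CMP  NZCV=0010
1: ✓ SUBHI  r0←0x8d
2: · MOVCC
3: ✓ MOVCS  r2←0x3f
4: ✓ CMP  NZCV=1000
5: · MOVPL
6: ✓ MOVLE  r2←0x80
7: ✓ CMP  NZCV=1000
8: ✓ SUBMI  r4←0x6c
9: · ADDVS

VAL = 0xfd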